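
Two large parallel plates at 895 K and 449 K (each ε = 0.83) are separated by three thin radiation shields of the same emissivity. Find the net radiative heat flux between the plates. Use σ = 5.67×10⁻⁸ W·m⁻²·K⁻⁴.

q ≈ 6040 W/m²

Each of the 4 gaps contributes resistance (2/ε − 1) = 2/0.83 − 1 = 1.410; total = 5.639.
q = σ(T₁⁴ − T₂⁴) / 5.639 = 5.67×10⁻⁸ × 6.01×10^11 / 5.639 = 6040 W/m².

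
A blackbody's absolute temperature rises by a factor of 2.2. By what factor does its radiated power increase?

factor ≈ 23.4

P ∝ T⁴, so the power scales as (2.2)⁴ = 23.4.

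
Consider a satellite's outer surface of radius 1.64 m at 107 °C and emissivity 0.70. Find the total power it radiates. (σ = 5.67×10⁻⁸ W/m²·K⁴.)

P ≈ 28000 W

A = 4πr² = 4π × (1.64)² = 33.8 m².
107 °C = 380 K.
Stefan–Boltzmann: P = εσAT⁴ = 0.70 × 5.67×10⁻⁸ × 33.8 × (380)⁴ = 0.70 × 5.67×10⁻⁸ × 33.8 × 2.09×10^10.
P = 28000 W.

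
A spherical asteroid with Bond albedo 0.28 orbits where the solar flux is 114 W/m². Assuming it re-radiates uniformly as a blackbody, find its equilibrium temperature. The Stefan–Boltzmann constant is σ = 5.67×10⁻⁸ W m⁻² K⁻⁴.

Power absorbed = (1−a)S·πR²; power emitted = 4πR²σT⁴. Equating and cancelling πR²:
T = ((1−a)S / 4σ)^(1/4) = (82.1 / (4 × 5.67×10⁻⁸))^(1/4) = (3.62×10^8)^(1/4).
T = 138 K.

T ≈ 138 K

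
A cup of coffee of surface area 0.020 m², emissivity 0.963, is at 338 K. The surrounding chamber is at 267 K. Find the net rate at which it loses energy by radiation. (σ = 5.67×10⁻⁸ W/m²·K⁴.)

Q = εσA(T⁴ − T_s⁴). T⁴ − T_s⁴ = (338)⁴ − (267)⁴ = 1.31×10^10 − 5.08×10^9 = 7.97×10^9 K⁴.
Q = 0.963 × 5.67×10⁻⁸ × 0.0200 × 7.97×10^9 = 8.70 W.

Q ≈ 8.70 W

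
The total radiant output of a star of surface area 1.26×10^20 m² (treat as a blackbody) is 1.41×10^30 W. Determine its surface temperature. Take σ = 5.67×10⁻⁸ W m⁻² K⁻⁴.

From P = σAT⁴, T = (P / σA)^(1/4) = (1.41×10^30 / (5.67×10⁻⁸ × 1.26×10^20))^(1/4).
T = (1.97×10^17)^(1/4) = 21100 K.

T ≈ 21100 K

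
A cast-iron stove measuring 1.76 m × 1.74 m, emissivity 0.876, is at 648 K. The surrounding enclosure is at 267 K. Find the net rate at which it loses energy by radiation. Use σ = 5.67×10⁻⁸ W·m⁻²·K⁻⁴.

Q ≈ 26000 W

A = 1.76 × 1.74 = 3.06 m².
Q = εσA(T⁴ − T_s⁴). T⁴ − T_s⁴ = (648)⁴ − (267)⁴ = 1.76×10^11 − 5.08×10^9 = 1.71×10^11 K⁴.
Q = 0.876 × 5.67×10⁻⁸ × 3.06 × 1.71×10^11 = 26000 W.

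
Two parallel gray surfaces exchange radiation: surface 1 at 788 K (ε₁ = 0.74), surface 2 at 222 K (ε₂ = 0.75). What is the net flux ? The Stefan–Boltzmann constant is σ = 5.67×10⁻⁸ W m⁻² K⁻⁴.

For two large parallel gray plates, q = σ(T₁⁴ − T₂⁴) / (1/ε₁ + 1/ε₂ − 1).
1/ε₁ + 1/ε₂ − 1 = 1/0.74 + 1/0.75 − 1 = 1.685.
T₁⁴ − T₂⁴ = 3.86×10^11 − 2.43×10^9 = 3.83×10^11 K⁴.
q = 5.67×10⁻⁸ × 3.83×10^11 / 1.685 = 12900 W/m².

q ≈ 12900 W/m²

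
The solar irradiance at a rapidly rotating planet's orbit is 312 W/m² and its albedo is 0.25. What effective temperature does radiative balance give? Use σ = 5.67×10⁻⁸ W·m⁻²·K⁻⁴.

Power absorbed = (1−a)S·πR²; power emitted = 4πR²σT⁴. Equating and cancelling πR²:
T = ((1−a)S / 4σ)^(1/4) = (234 / (4 × 5.67×10⁻⁸))^(1/4) = (1.03×10^9)^(1/4).
T = 179 K.

T ≈ 179 K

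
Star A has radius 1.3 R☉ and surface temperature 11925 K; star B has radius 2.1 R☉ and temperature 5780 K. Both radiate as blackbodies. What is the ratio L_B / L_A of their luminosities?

L = 4πR²σT⁴ ∝ R²T⁴, so L_B/L_A = (2.1/1.3)² × (5780/11925)⁴ = 2.61 × 0.0552 = 0.144.

L_B/L_A ≈ 0.144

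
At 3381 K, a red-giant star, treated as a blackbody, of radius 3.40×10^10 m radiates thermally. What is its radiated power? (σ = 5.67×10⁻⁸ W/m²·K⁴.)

P ≈ 1.08×10^29 W

A = 4πr² = 4π × (3.40×10^10)² = 1.45×10^22 m².
P = σAT⁴ = 5.67×10⁻⁸ × 1.45×10^22 × (3381)⁴ = 5.67×10⁻⁸ × 1.45×10^22 × 1.31×10^14.
P = 1.08×10^29 W.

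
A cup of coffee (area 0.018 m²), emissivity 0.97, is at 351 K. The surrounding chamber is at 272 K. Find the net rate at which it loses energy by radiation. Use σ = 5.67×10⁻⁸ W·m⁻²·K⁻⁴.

Q = εσA(T⁴ − T_s⁴). T⁴ − T_s⁴ = (351)⁴ − (272)⁴ = 1.52×10^10 − 5.47×10^9 = 9.70×10^9 K⁴.
Q = 0.97 × 5.67×10⁻⁸ × 0.0180 × 9.70×10^9 = 9.61 W.

Q ≈ 9.61 W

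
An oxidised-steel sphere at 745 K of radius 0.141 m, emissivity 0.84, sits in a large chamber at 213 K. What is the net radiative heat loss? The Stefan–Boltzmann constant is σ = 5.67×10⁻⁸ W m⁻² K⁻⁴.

A = 4πr² = 4π × (0.141)² = 0.250 m².
Q = εσA(T⁴ − T_s⁴). T⁴ − T_s⁴ = (745)⁴ − (213)⁴ = 3.08×10^11 − 2.06×10^9 = 3.06×10^11 K⁴.
Q = 0.84 × 5.67×10⁻⁸ × 0.250 × 3.06×10^11 = 3640 W.

Q ≈ 3640 W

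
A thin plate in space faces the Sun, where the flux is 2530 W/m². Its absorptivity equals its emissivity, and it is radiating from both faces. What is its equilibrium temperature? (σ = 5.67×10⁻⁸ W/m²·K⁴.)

T ≈ 386 K

Absorbed flux αS = emitted flux 2εσT⁴ per unit area; with α = ε this gives T = (S/2σ)^(1/4).
T = (2530 / (2 × 5.67×10⁻⁸))^(1/4) = (2.23×10^10)^(1/4).
T = 386 K.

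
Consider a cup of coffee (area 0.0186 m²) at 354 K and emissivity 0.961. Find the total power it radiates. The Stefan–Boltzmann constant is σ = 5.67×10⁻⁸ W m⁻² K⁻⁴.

P ≈ 15.9 W

P = εσAT⁴ = 0.961 × 5.67×10⁻⁸ × 0.0186 × (354)⁴ = 0.961 × 5.67×10⁻⁸ × 0.0186 × 1.57×10^10.
P = 15.9 W.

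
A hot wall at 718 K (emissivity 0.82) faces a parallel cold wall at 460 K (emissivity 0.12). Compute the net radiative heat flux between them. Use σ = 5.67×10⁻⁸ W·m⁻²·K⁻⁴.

For two large parallel gray plates, q = σ(T₁⁴ − T₂⁴) / (1/ε₁ + 1/ε₂ − 1).
1/ε₁ + 1/ε₂ − 1 = 1/0.82 + 1/0.12 − 1 = 8.553.
T₁⁴ − T₂⁴ = 2.66×10^11 − 4.48×10^10 = 2.21×10^11 K⁴.
q = 5.67×10⁻⁸ × 2.21×10^11 / 8.553 = 1470 W/m².

q ≈ 1470 W/m²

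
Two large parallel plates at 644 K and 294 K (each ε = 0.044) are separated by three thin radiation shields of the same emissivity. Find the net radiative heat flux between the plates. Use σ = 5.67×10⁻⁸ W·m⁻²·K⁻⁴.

Each of the 4 gaps contributes resistance (2/ε − 1) = 2/0.044 − 1 = 44.45; total = 177.8.
q = σ(T₁⁴ − T₂⁴) / 177.8 = 5.67×10⁻⁸ × 1.65×10^11 / 177.8 = 52.5 W/m².

q ≈ 52.5 W/m²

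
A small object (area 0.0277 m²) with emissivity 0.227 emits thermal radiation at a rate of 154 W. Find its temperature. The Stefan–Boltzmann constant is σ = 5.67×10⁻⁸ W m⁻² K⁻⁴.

From P = εσAT⁴, T = (P / εσA)^(1/4) = (154 / (0.227 × 5.67×10⁻⁸ × 0.0277))^(1/4).
T = (4.32×10^11)^(1/4) = 811 K.

T ≈ 811 K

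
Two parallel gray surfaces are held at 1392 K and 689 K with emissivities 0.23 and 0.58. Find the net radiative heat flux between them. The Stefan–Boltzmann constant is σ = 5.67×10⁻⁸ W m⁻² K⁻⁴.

For two large parallel gray plates, q = σ(T₁⁴ − T₂⁴) / (1/ε₁ + 1/ε₂ − 1).
1/ε₁ + 1/ε₂ − 1 = 1/0.23 + 1/0.58 − 1 = 5.072.
T₁⁴ − T₂⁴ = 3.75×10^12 − 2.25×10^11 = 3.53×10^12 K⁴.
q = 5.67×10⁻⁸ × 3.53×10^12 / 5.072 = 39500 W/m².

q ≈ 39500 W/m²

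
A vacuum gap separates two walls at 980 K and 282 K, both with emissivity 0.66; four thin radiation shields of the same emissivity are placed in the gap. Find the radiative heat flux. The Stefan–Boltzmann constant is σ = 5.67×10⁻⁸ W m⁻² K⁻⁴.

Each of the 5 gaps contributes resistance (2/ε − 1) = 2/0.66 − 1 = 2.030; total = 10.15.
q = σ(T₁⁴ − T₂⁴) / 10.15 = 5.67×10⁻⁸ × 9.16×10^11 / 10.15 = 5120 W/m².

q ≈ 5120 W/m²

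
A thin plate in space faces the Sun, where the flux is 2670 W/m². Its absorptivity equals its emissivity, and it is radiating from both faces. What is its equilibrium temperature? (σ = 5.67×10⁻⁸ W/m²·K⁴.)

Absorbed flux αS = emitted flux 2εσT⁴ per unit area; with α = ε this gives T = (S/2σ)^(1/4).
T = (2670 / (2 × 5.67×10⁻⁸))^(1/4) = (2.35×10^10)^(1/4).
T = 392 K.

T ≈ 392 K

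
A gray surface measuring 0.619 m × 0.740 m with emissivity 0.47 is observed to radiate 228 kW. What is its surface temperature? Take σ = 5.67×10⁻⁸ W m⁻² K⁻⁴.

A = 0.619 × 0.740 = 0.458 m².
From P = εσAT⁴, T = (P / εσA)^(1/4) = (2.28×10^5 / (0.47 × 5.67×10⁻⁸ × 0.458))^(1/4).
T = (1.87×10^13)^(1/4) = 2080 K.

T ≈ 2080 K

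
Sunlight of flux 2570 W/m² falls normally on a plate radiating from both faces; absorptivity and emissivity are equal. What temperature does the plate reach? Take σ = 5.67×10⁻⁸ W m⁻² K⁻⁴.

Absorbed flux αS = emitted flux 2εσT⁴ per unit area; with α = ε this gives T = (S/2σ)^(1/4).
T = (2570 / (2 × 5.67×10⁻⁸))^(1/4) = (2.27×10^10)^(1/4).
T = 388 K.

T ≈ 388 K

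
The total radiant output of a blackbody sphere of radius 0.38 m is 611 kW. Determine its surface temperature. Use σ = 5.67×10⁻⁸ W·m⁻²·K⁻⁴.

A = 4πr² = 4π × (0.38)² = 1.81 m².
From P = σAT⁴, T = (P / σA)^(1/4) = (6.11×10^5 / (5.67×10⁻⁸ × 1.81))^(1/4).
T = (5.94×10^12)^(1/4) = 1560 K.

T ≈ 1560 K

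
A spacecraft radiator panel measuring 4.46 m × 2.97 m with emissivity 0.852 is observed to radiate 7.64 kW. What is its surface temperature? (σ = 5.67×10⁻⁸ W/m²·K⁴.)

A = 4.46 × 2.97 = 13.2 m².
From P = εσAT⁴, T = (P / εσA)^(1/4) = (7640 / (0.852 × 5.67×10⁻⁸ × 13.2))^(1/4).
T = (1.19×10^10)^(1/4) = 331 K.

T ≈ 331 K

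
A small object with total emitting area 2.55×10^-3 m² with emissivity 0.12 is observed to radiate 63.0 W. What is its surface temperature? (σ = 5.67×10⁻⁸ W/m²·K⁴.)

From P = εσAT⁴, T = (P / εσA)^(1/4) = (63.0 / (0.12 × 5.67×10⁻⁸ × 2.55×10^-3))^(1/4).
T = (3.63×10^12)^(1/4) = 1380 K.

T ≈ 1380 K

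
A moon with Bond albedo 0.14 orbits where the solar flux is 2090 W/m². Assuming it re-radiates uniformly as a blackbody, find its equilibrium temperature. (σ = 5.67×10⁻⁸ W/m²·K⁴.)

T ≈ 298 K

Power absorbed = (1−a)S·πR²; power emitted = 4πR²σT⁴. Equating and cancelling πR²:
T = ((1−a)S / 4σ)^(1/4) = (1800 / (4 × 5.67×10⁻⁸))^(1/4) = (7.93×10^9)^(1/4).
T = 298 K.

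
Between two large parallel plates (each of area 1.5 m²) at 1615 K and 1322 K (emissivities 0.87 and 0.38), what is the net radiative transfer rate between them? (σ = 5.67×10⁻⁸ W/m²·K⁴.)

Q ≈ 1.15×10^5 W

For two large parallel gray plates, q = σ(T₁⁴ − T₂⁴) / (1/ε₁ + 1/ε₂ − 1).
1/ε₁ + 1/ε₂ − 1 = 1/0.87 + 1/0.38 − 1 = 2.781.
T₁⁴ − T₂⁴ = 6.80×10^12 − 3.05×10^12 = 3.75×10^12 K⁴.
q = 5.67×10⁻⁸ × 3.75×10^12 / 2.781 = 76400 W/m².
Q = q·A = 76400 × 1.5 = 1.15×10^5 W.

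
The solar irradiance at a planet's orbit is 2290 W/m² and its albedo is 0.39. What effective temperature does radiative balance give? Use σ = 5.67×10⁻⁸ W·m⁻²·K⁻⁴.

T ≈ 280 K

Power absorbed = (1−a)S·πR²; power emitted = 4πR²σT⁴. Equating and cancelling πR²:
T = ((1−a)S / 4σ)^(1/4) = (1400 / (4 × 5.67×10⁻⁸))^(1/4) = (6.16×10^9)^(1/4).
T = 280 K.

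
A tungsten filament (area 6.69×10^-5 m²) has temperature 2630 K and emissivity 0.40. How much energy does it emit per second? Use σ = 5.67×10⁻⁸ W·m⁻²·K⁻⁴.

P = εσAT⁴ = 0.40 × 5.67×10⁻⁸ × 6.69×10^-5 × (2630)⁴ = 0.40 × 5.67×10⁻⁸ × 6.69×10^-5 × 4.78×10^13.
P = 72.6 W.

P ≈ 72.6 W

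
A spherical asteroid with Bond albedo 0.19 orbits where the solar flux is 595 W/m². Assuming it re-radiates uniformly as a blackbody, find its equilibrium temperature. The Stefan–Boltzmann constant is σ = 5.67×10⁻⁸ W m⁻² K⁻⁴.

T ≈ 215 K

Power absorbed = (1−a)S·πR²; power emitted = 4πR²σT⁴. Equating and cancelling πR²:
T = ((1−a)S / 4σ)^(1/4) = (482 / (4 × 5.67×10⁻⁸))^(1/4) = (2.13×10^9)^(1/4).
T = 215 K.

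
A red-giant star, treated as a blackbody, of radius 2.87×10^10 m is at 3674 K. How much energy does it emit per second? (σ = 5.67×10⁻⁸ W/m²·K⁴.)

P ≈ 1.07×10^29 W

A = 4πr² = 4π × (2.87×10^10)² = 1.04×10^22 m².
P = σAT⁴ = 5.67×10⁻⁸ × 1.04×10^22 × (3674)⁴ = 5.67×10⁻⁸ × 1.04×10^22 × 1.82×10^14.
P = 1.07×10^29 W.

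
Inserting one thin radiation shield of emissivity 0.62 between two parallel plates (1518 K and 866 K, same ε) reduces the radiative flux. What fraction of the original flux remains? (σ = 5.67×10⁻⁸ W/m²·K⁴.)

ratio ≈ 0.500

With N identical shields there are N+1 = 2 gaps in series, each with the same radiative resistance, so the flux falls to 1/(N+1) of its unshielded value.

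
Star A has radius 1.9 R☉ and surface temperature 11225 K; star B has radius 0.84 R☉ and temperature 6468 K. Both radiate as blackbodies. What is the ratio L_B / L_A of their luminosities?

L = 4πR²σT⁴ ∝ R²T⁴, so L_B/L_A = (0.84/1.9)² × (6468/11225)⁴ = 0.195 × 0.110 = 0.0215.

L_B/L_A ≈ 0.0215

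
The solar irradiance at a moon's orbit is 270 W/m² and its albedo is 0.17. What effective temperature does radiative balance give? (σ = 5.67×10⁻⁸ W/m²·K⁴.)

T ≈ 177 K

Power absorbed = (1−a)S·πR²; power emitted = 4πR²σT⁴. Equating and cancelling πR²:
T = ((1−a)S / 4σ)^(1/4) = (224 / (4 × 5.67×10⁻⁸))^(1/4) = (9.88×10^8)^(1/4).
T = 177 K.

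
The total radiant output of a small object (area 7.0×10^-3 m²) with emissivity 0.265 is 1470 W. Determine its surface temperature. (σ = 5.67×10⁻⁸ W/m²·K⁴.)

T ≈ 1930 K

From P = εσAT⁴, T = (P / εσA)^(1/4) = (1470 / (0.265 × 5.67×10⁻⁸ × 7.00×10^-3))^(1/4).
T = (1.40×10^13)^(1/4) = 1930 K.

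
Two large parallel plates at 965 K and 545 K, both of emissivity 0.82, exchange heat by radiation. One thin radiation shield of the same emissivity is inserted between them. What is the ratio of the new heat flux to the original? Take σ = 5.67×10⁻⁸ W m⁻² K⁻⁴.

ratio ≈ 0.500

With N identical shields there are N+1 = 2 gaps in series, each with the same radiative resistance, so the flux falls to 1/(N+1) of its unshielded value.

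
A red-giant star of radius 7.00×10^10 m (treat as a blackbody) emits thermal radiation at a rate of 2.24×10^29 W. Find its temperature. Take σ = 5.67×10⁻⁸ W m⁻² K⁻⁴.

T ≈ 2830 K

A = 4πr² = 4π × (7.00×10^10)² = 6.16×10^22 m².
From P = σAT⁴, T = (P / σA)^(1/4) = (2.24×10^29 / (5.67×10⁻⁸ × 6.16×10^22))^(1/4).
T = (6.42×10^13)^(1/4) = 2830 K.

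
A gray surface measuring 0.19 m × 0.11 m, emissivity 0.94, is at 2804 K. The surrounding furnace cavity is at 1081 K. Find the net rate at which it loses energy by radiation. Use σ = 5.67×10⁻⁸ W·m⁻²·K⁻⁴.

Q ≈ 67300 W

A = 0.19 × 0.11 = 0.0209 m².
Q = εσA(T⁴ − T_s⁴). T⁴ − T_s⁴ = (2804)⁴ − (1081)⁴ = 6.18×10^13 − 1.37×10^12 = 6.05×10^13 K⁴.
Q = 0.94 × 5.67×10⁻⁸ × 0.0209 × 6.05×10^13 = 67300 W.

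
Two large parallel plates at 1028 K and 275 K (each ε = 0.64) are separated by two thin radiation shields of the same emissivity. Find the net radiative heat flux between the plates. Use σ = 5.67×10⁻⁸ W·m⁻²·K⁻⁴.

Each of the 3 gaps contributes resistance (2/ε − 1) = 2/0.64 − 1 = 2.125; total = 6.375.
q = σ(T₁⁴ − T₂⁴) / 6.375 = 5.67×10⁻⁸ × 1.11×10^12 / 6.375 = 9880 W/m².

q ≈ 9880 W/m²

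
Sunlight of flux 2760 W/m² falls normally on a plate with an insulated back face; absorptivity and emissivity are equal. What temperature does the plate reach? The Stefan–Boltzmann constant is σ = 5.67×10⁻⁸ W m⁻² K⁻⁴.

Absorbed flux αS = emitted flux εσT⁴ (one radiating face); with α = ε, T = (S/σ)^(1/4).
T = (2760 / 5.67×10⁻⁸)^(1/4) = (4.87×10^10)^(1/4).
T = 470 K.

T ≈ 470 K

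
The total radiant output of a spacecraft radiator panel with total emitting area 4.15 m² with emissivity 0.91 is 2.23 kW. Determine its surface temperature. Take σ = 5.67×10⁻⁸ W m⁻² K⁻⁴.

From P = εσAT⁴, T = (P / εσA)^(1/4) = (2230 / (0.91 × 5.67×10⁻⁸ × 4.15))^(1/4).
T = (1.04×10^10)^(1/4) = 319 K.

T ≈ 319 K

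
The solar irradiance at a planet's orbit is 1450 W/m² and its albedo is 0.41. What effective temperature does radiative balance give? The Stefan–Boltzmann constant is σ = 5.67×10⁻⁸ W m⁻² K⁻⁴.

T ≈ 248 K

Power absorbed = (1−a)S·πR²; power emitted = 4πR²σT⁴. Equating and cancelling πR²:
T = ((1−a)S / 4σ)^(1/4) = (856 / (4 × 5.67×10⁻⁸))^(1/4) = (3.77×10^9)^(1/4).
T = 248 K.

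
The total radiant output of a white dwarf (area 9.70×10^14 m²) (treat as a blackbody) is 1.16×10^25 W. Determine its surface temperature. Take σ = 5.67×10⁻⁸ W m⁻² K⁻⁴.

T ≈ 21400 K

From P = σAT⁴, T = (P / σA)^(1/4) = (1.16×10^25 / (5.67×10⁻⁸ × 9.70×10^14))^(1/4).
T = (2.11×10^17)^(1/4) = 21400 K.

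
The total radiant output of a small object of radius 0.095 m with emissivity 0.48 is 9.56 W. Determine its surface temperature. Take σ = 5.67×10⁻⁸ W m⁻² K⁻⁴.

T ≈ 236 K

A = 4πr² = 4π × (0.095)² = 0.113 m².
From P = εσAT⁴, T = (P / εσA)^(1/4) = (9.56 / (0.48 × 5.67×10⁻⁸ × 0.113))^(1/4).
T = (3.10×10^9)^(1/4) = 236 K.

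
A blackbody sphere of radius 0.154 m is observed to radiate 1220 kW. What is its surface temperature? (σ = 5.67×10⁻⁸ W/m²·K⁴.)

T ≈ 2910 K

A = 4πr² = 4π × (0.154)² = 0.298 m².
From P = σAT⁴, T = (P / σA)^(1/4) = (1.22×10^6 / (5.67×10⁻⁸ × 0.298))^(1/4).
T = (7.22×10^13)^(1/4) = 2910 K.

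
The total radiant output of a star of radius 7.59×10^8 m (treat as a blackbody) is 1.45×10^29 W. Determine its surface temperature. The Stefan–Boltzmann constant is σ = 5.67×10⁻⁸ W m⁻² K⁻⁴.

T ≈ 24400 K

A = 4πr² = 4π × (7.59×10^8)² = 7.24×10^18 m².
From P = σAT⁴, T = (P / σA)^(1/4) = (1.45×10^29 / (5.67×10⁻⁸ × 7.24×10^18))^(1/4).
T = (3.53×10^17)^(1/4) = 24400 K.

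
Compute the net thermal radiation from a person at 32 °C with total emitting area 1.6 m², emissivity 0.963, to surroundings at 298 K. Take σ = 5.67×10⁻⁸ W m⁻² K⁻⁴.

Convert: 32 °C = 305 K.
Q = εσA(T⁴ − T_s⁴). T⁴ − T_s⁴ = (305)⁴ − (298)⁴ = 8.65×10^9 − 7.89×10^9 = 7.68×10^8 K⁴.
Q = 0.963 × 5.67×10⁻⁸ × 1.60 × 7.68×10^8 = 67.1 W.

Q ≈ 67.1 W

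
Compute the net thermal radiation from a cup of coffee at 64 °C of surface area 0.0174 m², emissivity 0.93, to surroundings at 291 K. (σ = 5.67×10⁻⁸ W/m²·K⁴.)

Convert: 64 °C = 337 K.
Q = εσA(T⁴ − T_s⁴). T⁴ − T_s⁴ = (337)⁴ − (291)⁴ = 1.29×10^10 − 7.17×10^9 = 5.73×10^9 K⁴.
Q = 0.93 × 5.67×10⁻⁸ × 0.0174 × 5.73×10^9 = 5.25 W.

Q ≈ 5.25 W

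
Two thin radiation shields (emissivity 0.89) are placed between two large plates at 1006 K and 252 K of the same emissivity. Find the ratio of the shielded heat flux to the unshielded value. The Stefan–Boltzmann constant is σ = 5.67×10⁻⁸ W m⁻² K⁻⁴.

ratio ≈ 0.333

With N identical shields there are N+1 = 3 gaps in series, each with the same radiative resistance, so the flux falls to 1/(N+1) of its unshielded value.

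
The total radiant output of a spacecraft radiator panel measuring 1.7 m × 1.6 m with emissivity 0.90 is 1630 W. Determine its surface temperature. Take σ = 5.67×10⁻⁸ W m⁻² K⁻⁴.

T ≈ 329 K

A = 1.7 × 1.6 = 2.72 m².
From P = εσAT⁴, T = (P / εσA)^(1/4) = (1630 / (0.90 × 5.67×10⁻⁸ × 2.72))^(1/4).
T = (1.17×10^10)^(1/4) = 329 K.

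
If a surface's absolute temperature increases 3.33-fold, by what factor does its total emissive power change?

factor ≈ 123

P ∝ T⁴, so the power scales as (3.33)⁴ = 123.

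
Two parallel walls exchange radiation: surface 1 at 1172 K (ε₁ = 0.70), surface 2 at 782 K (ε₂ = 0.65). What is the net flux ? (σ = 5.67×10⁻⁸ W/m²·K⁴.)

For two large parallel gray plates, q = σ(T₁⁴ − T₂⁴) / (1/ε₁ + 1/ε₂ − 1).
1/ε₁ + 1/ε₂ − 1 = 1/0.70 + 1/0.65 − 1 = 1.967.
T₁⁴ − T₂⁴ = 1.89×10^12 − 3.74×10^11 = 1.51×10^12 K⁴.
q = 5.67×10⁻⁸ × 1.51×10^12 / 1.967 = 43600 W/m².

q ≈ 43600 W/m²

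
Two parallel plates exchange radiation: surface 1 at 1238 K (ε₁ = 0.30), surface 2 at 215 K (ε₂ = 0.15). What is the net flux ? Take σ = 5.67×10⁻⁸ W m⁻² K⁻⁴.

For two large parallel gray plates, q = σ(T₁⁴ − T₂⁴) / (1/ε₁ + 1/ε₂ − 1).
1/ε₁ + 1/ε₂ − 1 = 1/0.30 + 1/0.15 − 1 = 9.000.
T₁⁴ − T₂⁴ = 2.35×10^12 − 2.14×10^9 = 2.35×10^12 K⁴.
q = 5.67×10⁻⁸ × 2.35×10^12 / 9.000 = 14800 W/m².

q ≈ 14800 W/m²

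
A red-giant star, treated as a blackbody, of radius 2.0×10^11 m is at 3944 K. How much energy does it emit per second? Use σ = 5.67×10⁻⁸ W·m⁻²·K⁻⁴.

P ≈ 6.90×10^30 W

A = 4πr² = 4π × (2.0×10^11)² = 5.03×10^23 m².
P = σAT⁴ = 5.67×10⁻⁸ × 5.03×10^23 × (3944)⁴ = 5.67×10⁻⁸ × 5.03×10^23 × 2.42×10^14.
P = 6.90×10^30 W.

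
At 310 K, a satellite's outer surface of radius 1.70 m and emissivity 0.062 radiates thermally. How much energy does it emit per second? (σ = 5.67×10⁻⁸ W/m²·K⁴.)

P ≈ 1180 W

A = 4πr² = 4π × (1.70)² = 36.3 m².
Stefan–Boltzmann: P = εσAT⁴ = 0.062 × 5.67×10⁻⁸ × 36.3 × (310)⁴ = 0.062 × 5.67×10⁻⁸ × 36.3 × 9.24×10^9.
P = 1180 W.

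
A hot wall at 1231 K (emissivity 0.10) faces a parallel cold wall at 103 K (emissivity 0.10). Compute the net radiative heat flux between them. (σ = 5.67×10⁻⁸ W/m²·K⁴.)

q ≈ 6850 W/m²

For two large parallel gray plates, q = σ(T₁⁴ − T₂⁴) / (1/ε₁ + 1/ε₂ − 1).
1/ε₁ + 1/ε₂ − 1 = 1/0.10 + 1/0.10 − 1 = 19.00.
T₁⁴ − T₂⁴ = 2.30×10^12 − 1.13×10^8 = 2.30×10^12 K⁴.
q = 5.67×10⁻⁸ × 2.30×10^12 / 19.00 = 6850 W/m².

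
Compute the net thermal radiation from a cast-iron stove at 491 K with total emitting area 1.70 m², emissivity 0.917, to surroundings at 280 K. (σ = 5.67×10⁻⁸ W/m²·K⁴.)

Q = εσA(T⁴ − T_s⁴). T⁴ − T_s⁴ = (491)⁴ − (280)⁴ = 5.81×10^10 − 6.15×10^9 = 5.20×10^10 K⁴.
Q = 0.917 × 5.67×10⁻⁸ × 1.70 × 5.20×10^10 = 4590 W.

Q ≈ 4590 W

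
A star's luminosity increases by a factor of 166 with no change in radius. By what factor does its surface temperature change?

factor ≈ 3.59

P ∝ T⁴ ⇒ T ∝ P^(1/4), so T scales by (166)^(1/4) = 3.59.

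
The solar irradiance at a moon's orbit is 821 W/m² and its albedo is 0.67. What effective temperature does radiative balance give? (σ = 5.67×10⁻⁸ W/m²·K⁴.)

T ≈ 186 K

Power absorbed = (1−a)S·πR²; power emitted = 4πR²σT⁴. Equating and cancelling πR²:
T = ((1−a)S / 4σ)^(1/4) = (271 / (4 × 5.67×10⁻⁸))^(1/4) = (1.19×10^9)^(1/4).
T = 186 K.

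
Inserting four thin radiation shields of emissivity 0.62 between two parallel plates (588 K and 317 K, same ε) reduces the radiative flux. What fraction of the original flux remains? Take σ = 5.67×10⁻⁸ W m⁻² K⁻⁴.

ratio ≈ 0.200

With N identical shields there are N+1 = 5 gaps in series, each with the same radiative resistance, so the flux falls to 1/(N+1) of its unshielded value.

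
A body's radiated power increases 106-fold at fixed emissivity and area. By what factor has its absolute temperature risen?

P ∝ T⁴ ⇒ T ∝ P^(1/4), so T scales by (106)^(1/4) = 3.21.

factor ≈ 3.21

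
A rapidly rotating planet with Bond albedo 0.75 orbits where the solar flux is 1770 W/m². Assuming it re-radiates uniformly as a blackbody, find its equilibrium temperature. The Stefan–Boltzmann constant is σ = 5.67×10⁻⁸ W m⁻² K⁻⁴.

T ≈ 210 K

Power absorbed = (1−a)S·πR²; power emitted = 4πR²σT⁴. Equating and cancelling πR²:
T = ((1−a)S / 4σ)^(1/4) = (442 / (4 × 5.67×10⁻⁸))^(1/4) = (1.95×10^9)^(1/4).
T = 210 K.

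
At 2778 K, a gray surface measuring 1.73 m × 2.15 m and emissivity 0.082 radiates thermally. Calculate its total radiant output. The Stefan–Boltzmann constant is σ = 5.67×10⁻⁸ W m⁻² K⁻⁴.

P ≈ 1.03×10^6 W

A = 1.73 × 2.15 = 3.72 m².
P = εσAT⁴ = 0.082 × 5.67×10⁻⁸ × 3.72 × (2778)⁴ = 0.082 × 5.67×10⁻⁸ × 3.72 × 5.96×10^13.
P = 1.03×10^6 W.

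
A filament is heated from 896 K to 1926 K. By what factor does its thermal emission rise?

P ∝ T⁴, so the ratio is (1926/896)⁴ = (2.150)⁴ = 21.3.

ratio ≈ 21.3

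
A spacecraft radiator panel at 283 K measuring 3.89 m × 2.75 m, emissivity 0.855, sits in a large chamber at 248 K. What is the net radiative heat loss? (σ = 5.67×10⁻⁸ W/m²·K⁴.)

Q ≈ 1360 W

A = 3.89 × 2.75 = 10.7 m².
Q = εσA(T⁴ − T_s⁴). T⁴ − T_s⁴ = (283)⁴ − (248)⁴ = 6.41×10^9 − 3.78×10^9 = 2.63×10^9 K⁴.
Q = 0.855 × 5.67×10⁻⁸ × 10.7 × 2.63×10^9 = 1360 W.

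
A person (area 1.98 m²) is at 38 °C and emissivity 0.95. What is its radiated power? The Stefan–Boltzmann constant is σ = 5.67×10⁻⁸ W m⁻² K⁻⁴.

P ≈ 998 W

38 °C = 311 K.
P = εσAT⁴ = 0.95 × 5.67×10⁻⁸ × 1.98 × (311)⁴ = 0.95 × 5.67×10⁻⁸ × 1.98 × 9.35×10^9.
P = 998 W.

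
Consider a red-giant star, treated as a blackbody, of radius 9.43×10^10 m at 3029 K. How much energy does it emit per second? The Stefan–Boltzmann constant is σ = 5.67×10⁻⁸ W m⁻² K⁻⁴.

A = 4πr² = 4π × (9.43×10^10)² = 1.12×10^23 m².
P = σAT⁴ = 5.67×10⁻⁸ × 1.12×10^23 × (3029)⁴ = 5.67×10⁻⁸ × 1.12×10^23 × 8.42×10^13.
P = 5.33×10^29 W.

P ≈ 5.33×10^29 W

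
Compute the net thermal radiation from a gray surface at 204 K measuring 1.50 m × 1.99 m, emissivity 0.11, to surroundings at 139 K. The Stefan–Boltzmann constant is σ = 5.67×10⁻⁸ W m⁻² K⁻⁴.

Q ≈ 25.3 W

A = 1.50 × 1.99 = 2.98 m².
Q = εσA(T⁴ − T_s⁴). T⁴ − T_s⁴ = (204)⁴ − (139)⁴ = 1.73×10^9 − 3.73×10^8 = 1.36×10^9 K⁴.
Q = 0.11 × 5.67×10⁻⁸ × 2.98 × 1.36×10^9 = 25.3 W.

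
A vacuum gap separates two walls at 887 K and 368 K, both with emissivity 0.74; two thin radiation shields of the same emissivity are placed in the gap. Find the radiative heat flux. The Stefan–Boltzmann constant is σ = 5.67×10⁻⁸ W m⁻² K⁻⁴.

q ≈ 6670 W/m²

Each of the 3 gaps contributes resistance (2/ε − 1) = 2/0.74 − 1 = 1.703; total = 5.108.
q = σ(T₁⁴ − T₂⁴) / 5.108 = 5.67×10⁻⁸ × 6.01×10^11 / 5.108 = 6670 W/m².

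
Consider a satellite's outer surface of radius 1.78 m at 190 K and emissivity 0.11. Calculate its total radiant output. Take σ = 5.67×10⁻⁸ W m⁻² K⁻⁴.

A = 4πr² = 4π × (1.78)² = 39.8 m².
Stefan–Boltzmann: P = εσAT⁴ = 0.11 × 5.67×10⁻⁸ × 39.8 × (190)⁴ = 0.11 × 5.67×10⁻⁸ × 39.8 × 1.30×10^9.
P = 324 W.

P ≈ 324 W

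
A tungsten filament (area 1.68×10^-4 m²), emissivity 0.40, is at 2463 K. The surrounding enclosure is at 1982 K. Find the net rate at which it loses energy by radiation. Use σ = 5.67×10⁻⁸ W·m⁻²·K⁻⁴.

Q = εσA(T⁴ − T_s⁴). T⁴ − T_s⁴ = (2463)⁴ − (1982)⁴ = 3.68×10^13 − 1.54×10^13 = 2.14×10^13 K⁴.
Q = 0.40 × 5.67×10⁻⁸ × 1.68×10^-4 × 2.14×10^13 = 81.4 W.

Q ≈ 81.4 W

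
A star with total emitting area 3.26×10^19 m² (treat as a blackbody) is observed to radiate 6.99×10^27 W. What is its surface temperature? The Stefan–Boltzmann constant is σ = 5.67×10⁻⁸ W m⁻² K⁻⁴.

From P = σAT⁴, T = (P / σA)^(1/4) = (6.99×10^27 / (5.67×10⁻⁸ × 3.26×10^19))^(1/4).
T = (3.78×10^15)^(1/4) = 7840 K.

T ≈ 7840 K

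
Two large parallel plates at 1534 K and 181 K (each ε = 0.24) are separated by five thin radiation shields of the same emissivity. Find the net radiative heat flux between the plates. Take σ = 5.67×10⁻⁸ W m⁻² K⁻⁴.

q ≈ 7130 W/m²

Each of the 6 gaps contributes resistance (2/ε − 1) = 2/0.24 − 1 = 7.333; total = 44.00.
q = σ(T₁⁴ − T₂⁴) / 44.00 = 5.67×10⁻⁸ × 5.54×10^12 / 44.00 = 7130 W/m².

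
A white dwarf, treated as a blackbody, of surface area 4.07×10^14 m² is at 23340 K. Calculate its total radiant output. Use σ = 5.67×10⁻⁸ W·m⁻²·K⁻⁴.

P ≈ 6.85×10^24 W

P = σAT⁴ = 5.67×10⁻⁸ × 4.07×10^14 × (23340)⁴ = 5.67×10⁻⁸ × 4.07×10^14 × 2.97×10^17.
P = 6.85×10^24 W.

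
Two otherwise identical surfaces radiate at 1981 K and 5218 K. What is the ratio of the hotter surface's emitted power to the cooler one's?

P ∝ T⁴, so the ratio is (5218/1981)⁴ = (2.634)⁴ = 48.1.

ratio ≈ 48.1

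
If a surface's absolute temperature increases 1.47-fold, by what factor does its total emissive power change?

P ∝ T⁴, so the power scales as (1.47)⁴ = 4.67.

factor ≈ 4.67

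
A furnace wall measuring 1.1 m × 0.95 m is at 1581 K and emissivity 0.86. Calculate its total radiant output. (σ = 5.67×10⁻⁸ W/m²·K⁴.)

A = 1.1 × 0.95 = 1.04 m².
Stefan–Boltzmann: P = εσAT⁴ = 0.86 × 5.67×10⁻⁸ × 1.04 × (1581)⁴ = 0.86 × 5.67×10⁻⁸ × 1.04 × 6.25×10^12.
P = 3.18×10^5 W.

P ≈ 3.18×10^5 W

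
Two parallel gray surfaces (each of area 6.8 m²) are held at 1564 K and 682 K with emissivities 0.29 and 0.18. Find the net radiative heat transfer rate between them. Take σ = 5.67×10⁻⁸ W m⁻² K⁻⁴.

For two large parallel gray plates, q = σ(T₁⁴ − T₂⁴) / (1/ε₁ + 1/ε₂ − 1).
1/ε₁ + 1/ε₂ − 1 = 1/0.29 + 1/0.18 − 1 = 8.004.
T₁⁴ − T₂⁴ = 5.98×10^12 − 2.16×10^11 = 5.77×10^12 K⁴.
q = 5.67×10⁻⁸ × 5.77×10^12 / 8.004 = 40900 W/m².
Q = q·A = 40900 × 6.8 = 2.78×10^5 W.

Q ≈ 2.78×10^5 W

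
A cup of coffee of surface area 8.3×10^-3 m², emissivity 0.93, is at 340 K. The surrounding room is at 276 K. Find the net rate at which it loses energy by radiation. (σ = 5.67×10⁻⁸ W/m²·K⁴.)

Q = εσA(T⁴ − T_s⁴). T⁴ − T_s⁴ = (340)⁴ − (276)⁴ = 1.34×10^10 − 5.80×10^9 = 7.56×10^9 K⁴.
Q = 0.93 × 5.67×10⁻⁸ × 8.30×10^-3 × 7.56×10^9 = 3.31 W.

Q ≈ 3.31 W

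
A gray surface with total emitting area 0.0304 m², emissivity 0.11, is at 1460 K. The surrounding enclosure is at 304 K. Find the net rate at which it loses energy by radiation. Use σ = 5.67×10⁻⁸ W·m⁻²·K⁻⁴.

Q ≈ 860 W

Q = εσA(T⁴ − T_s⁴). T⁴ − T_s⁴ = (1460)⁴ − (304)⁴ = 4.54×10^12 − 8.54×10^9 = 4.54×10^12 K⁴.
Q = 0.11 × 5.67×10⁻⁸ × 0.0304 × 4.54×10^12 = 860 W.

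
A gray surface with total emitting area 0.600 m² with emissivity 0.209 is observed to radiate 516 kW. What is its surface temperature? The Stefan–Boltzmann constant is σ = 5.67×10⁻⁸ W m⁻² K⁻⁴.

T ≈ 2920 K

From P = εσAT⁴, T = (P / εσA)^(1/4) = (5.16×10^5 / (0.209 × 5.67×10⁻⁸ × 0.600))^(1/4).
T = (7.26×10^13)^(1/4) = 2920 K.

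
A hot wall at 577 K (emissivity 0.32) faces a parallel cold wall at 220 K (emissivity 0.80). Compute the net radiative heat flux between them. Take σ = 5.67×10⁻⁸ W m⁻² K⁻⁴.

For two large parallel gray plates, q = σ(T₁⁴ − T₂⁴) / (1/ε₁ + 1/ε₂ − 1).
1/ε₁ + 1/ε₂ − 1 = 1/0.32 + 1/0.80 − 1 = 3.375.
T₁⁴ − T₂⁴ = 1.11×10^11 − 2.34×10^9 = 1.08×10^11 K⁴.
q = 5.67×10⁻⁸ × 1.08×10^11 / 3.375 = 1820 W/m².

q ≈ 1820 W/m²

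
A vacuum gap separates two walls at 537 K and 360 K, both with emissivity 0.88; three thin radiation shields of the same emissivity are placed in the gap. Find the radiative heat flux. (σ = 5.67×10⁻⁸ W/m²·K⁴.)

q ≈ 739 W/m²

Each of the 4 gaps contributes resistance (2/ε − 1) = 2/0.88 − 1 = 1.273; total = 5.091.
q = σ(T₁⁴ − T₂⁴) / 5.091 = 5.67×10⁻⁸ × 6.64×10^10 / 5.091 = 739 W/m².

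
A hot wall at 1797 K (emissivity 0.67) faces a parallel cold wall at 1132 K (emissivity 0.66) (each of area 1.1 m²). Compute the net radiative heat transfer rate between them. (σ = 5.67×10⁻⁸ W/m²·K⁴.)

Q ≈ 2.73×10^5 W

For two large parallel gray plates, q = σ(T₁⁴ − T₂⁴) / (1/ε₁ + 1/ε₂ − 1).
1/ε₁ + 1/ε₂ − 1 = 1/0.67 + 1/0.66 − 1 = 2.008.
T₁⁴ − T₂⁴ = 1.04×10^13 − 1.64×10^12 = 8.79×10^12 K⁴.
q = 5.67×10⁻⁸ × 8.79×10^12 / 2.008 = 2.48×10^5 W/m².
Q = q·A = 2.48×10^5 × 1.1 = 2.73×10^5 W.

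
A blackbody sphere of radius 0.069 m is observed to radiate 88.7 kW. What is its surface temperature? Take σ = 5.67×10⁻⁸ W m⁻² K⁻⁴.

A = 4πr² = 4π × (0.069)² = 0.0598 m².
From P = σAT⁴, T = (P / σA)^(1/4) = (88700 / (5.67×10⁻⁸ × 0.0598))^(1/4).
T = (2.61×10^13)^(1/4) = 2260 K.

T ≈ 2260 K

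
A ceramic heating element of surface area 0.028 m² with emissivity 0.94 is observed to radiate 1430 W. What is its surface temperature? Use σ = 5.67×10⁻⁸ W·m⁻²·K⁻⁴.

From P = εσAT⁴, T = (P / εσA)^(1/4) = (1430 / (0.94 × 5.67×10⁻⁸ × 0.0280))^(1/4).
T = (9.58×10^11)^(1/4) = 989 K.

T ≈ 989 K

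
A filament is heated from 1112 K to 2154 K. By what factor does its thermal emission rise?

ratio ≈ 14.1

P ∝ T⁴, so the ratio is (2154/1112)⁴ = (1.937)⁴ = 14.1.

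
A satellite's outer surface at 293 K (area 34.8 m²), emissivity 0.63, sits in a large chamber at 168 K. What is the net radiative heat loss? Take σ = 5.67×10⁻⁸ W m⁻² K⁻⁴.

Q = εσA(T⁴ − T_s⁴). T⁴ − T_s⁴ = (293)⁴ − (168)⁴ = 7.37×10^9 − 7.97×10^8 = 6.57×10^9 K⁴.
Q = 0.63 × 5.67×10⁻⁸ × 34.8 × 6.57×10^9 = 8170 W.

Q ≈ 8170 W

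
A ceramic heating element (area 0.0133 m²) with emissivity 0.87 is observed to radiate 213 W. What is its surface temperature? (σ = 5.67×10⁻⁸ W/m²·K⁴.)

T ≈ 755 K

From P = εσAT⁴, T = (P / εσA)^(1/4) = (213 / (0.87 × 5.67×10⁻⁸ × 0.0133))^(1/4).
T = (3.25×10^11)^(1/4) = 755 K.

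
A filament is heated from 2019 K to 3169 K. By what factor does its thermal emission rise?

P ∝ T⁴, so the ratio is (3169/2019)⁴ = (1.570)⁴ = 6.07.

ratio ≈ 6.07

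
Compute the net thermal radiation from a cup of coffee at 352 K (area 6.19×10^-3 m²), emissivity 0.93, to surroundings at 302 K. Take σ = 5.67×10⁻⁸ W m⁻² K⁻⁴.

Q = εσA(T⁴ − T_s⁴). T⁴ − T_s⁴ = (352)⁴ − (302)⁴ = 1.54×10^10 − 8.32×10^9 = 7.03×10^9 K⁴.
Q = 0.93 × 5.67×10⁻⁸ × 6.19×10^-3 × 7.03×10^9 = 2.30 W.

Q ≈ 2.30 W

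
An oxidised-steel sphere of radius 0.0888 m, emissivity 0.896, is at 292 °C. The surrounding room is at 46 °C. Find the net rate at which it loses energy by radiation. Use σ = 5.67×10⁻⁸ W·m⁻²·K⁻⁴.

Q ≈ 461 W

A = 4πr² = 4π × (0.0888)² = 0.0991 m².
Convert: 292 °C = 565 K; 46 °C = 319 K.
Q = εσA(T⁴ − T_s⁴). T⁴ − T_s⁴ = (565)⁴ − (319)⁴ = 1.02×10^11 − 1.04×10^10 = 9.15×10^10 K⁴.
Q = 0.896 × 5.67×10⁻⁸ × 0.0991 × 9.15×10^10 = 461 W.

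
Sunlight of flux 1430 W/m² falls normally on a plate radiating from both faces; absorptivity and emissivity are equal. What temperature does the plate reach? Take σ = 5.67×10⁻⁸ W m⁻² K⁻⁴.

Absorbed flux αS = emitted flux 2εσT⁴ per unit area; with α = ε this gives T = (S/2σ)^(1/4).
T = (1430 / (2 × 5.67×10⁻⁸))^(1/4) = (1.26×10^10)^(1/4).
T = 335 K.

T ≈ 335 K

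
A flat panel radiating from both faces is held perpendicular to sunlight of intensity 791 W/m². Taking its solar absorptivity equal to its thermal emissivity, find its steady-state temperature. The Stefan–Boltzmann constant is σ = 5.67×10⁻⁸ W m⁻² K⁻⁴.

T ≈ 289 K

Absorbed flux αS = emitted flux 2εσT⁴ per unit area; with α = ε this gives T = (S/2σ)^(1/4).
T = (791 / (2 × 5.67×10⁻⁸))^(1/4) = (6.98×10^9)^(1/4).
T = 289 K.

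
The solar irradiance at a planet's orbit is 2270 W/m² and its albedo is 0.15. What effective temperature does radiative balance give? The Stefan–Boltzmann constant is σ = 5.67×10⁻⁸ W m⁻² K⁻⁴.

T ≈ 304 K

Power absorbed = (1−a)S·πR²; power emitted = 4πR²σT⁴. Equating and cancelling πR²:
T = ((1−a)S / 4σ)^(1/4) = (1930 / (4 × 5.67×10⁻⁸))^(1/4) = (8.51×10^9)^(1/4).
T = 304 K.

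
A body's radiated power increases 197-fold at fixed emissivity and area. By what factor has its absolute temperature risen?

P ∝ T⁴ ⇒ T ∝ P^(1/4), so T scales by (197)^(1/4) = 3.75.

factor ≈ 3.75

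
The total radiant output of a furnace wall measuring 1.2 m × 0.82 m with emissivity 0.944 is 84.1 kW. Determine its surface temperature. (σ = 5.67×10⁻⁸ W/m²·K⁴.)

A = 1.2 × 0.82 = 0.984 m².
From P = εσAT⁴, T = (P / εσA)^(1/4) = (84100 / (0.944 × 5.67×10⁻⁸ × 0.984))^(1/4).
T = (1.60×10^12)^(1/4) = 1120 K.

T ≈ 1120 K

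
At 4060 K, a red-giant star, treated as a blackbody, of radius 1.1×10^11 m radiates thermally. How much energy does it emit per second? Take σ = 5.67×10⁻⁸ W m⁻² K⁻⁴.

P ≈ 2.34×10^30 W

A = 4πr² = 4π × (1.1×10^11)² = 1.52×10^23 m².
P = σAT⁴ = 5.67×10⁻⁸ × 1.52×10^23 × (4060)⁴ = 5.67×10⁻⁸ × 1.52×10^23 × 2.72×10^14.
P = 2.34×10^30 W.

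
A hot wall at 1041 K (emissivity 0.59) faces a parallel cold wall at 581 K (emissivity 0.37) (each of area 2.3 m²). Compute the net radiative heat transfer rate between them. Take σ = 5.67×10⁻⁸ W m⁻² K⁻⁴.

For two large parallel gray plates, q = σ(T₁⁴ − T₂⁴) / (1/ε₁ + 1/ε₂ − 1).
1/ε₁ + 1/ε₂ − 1 = 1/0.59 + 1/0.37 − 1 = 3.398.
T₁⁴ − T₂⁴ = 1.17×10^12 − 1.14×10^11 = 1.06×10^12 K⁴.
q = 5.67×10⁻⁸ × 1.06×10^12 / 3.398 = 17700 W/m².
Q = q·A = 17700 × 2.3 = 40700 W.

Q ≈ 40700 W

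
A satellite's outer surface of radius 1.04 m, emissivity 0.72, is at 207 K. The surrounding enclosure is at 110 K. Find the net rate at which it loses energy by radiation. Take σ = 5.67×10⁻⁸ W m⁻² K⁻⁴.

Q ≈ 938 W

A = 4πr² = 4π × (1.04)² = 13.6 m².
Q = εσA(T⁴ − T_s⁴). T⁴ − T_s⁴ = (207)⁴ − (110)⁴ = 1.84×10^9 − 1.46×10^8 = 1.69×10^9 K⁴.
Q = 0.72 × 5.67×10⁻⁸ × 13.6 × 1.69×10^9 = 938 W.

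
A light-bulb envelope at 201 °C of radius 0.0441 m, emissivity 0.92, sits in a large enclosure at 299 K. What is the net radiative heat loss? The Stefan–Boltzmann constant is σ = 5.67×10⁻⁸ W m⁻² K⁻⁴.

A = 4πr² = 4π × (0.0441)² = 0.0244 m².
Convert: 201 °C = 474 K.
Q = εσA(T⁴ − T_s⁴). T⁴ − T_s⁴ = (474)⁴ − (299)⁴ = 5.05×10^10 − 7.99×10^9 = 4.25×10^10 K⁴.
Q = 0.92 × 5.67×10⁻⁸ × 0.0244 × 4.25×10^10 = 54.2 W.

Q ≈ 54.2 W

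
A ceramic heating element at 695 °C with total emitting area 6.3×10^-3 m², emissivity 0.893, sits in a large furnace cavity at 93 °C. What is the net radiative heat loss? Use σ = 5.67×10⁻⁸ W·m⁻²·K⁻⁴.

Q ≈ 274 W

Convert: 695 °C = 968 K; 93 °C = 366 K.
Q = εσA(T⁴ − T_s⁴). T⁴ − T_s⁴ = (968)⁴ − (366)⁴ = 8.78×10^11 − 1.79×10^10 = 8.60×10^11 K⁴.
Q = 0.893 × 5.67×10⁻⁸ × 6.30×10^-3 × 8.60×10^11 = 274 W.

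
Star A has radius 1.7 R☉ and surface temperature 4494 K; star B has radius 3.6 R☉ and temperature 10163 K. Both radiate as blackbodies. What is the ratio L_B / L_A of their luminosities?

L_B/L_A ≈ 117

L = 4πR²σT⁴ ∝ R²T⁴, so L_B/L_A = (3.6/1.7)² × (10163/4494)⁴ = 4.48 × 26.2 = 117.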